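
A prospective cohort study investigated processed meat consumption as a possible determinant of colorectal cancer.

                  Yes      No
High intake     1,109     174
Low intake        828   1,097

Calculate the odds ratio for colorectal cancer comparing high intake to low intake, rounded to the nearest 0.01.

Cells: a = 1109, b = 174, c = 828, d = 1097.
OR = (a·d)/(b·c) = (1109 × 1097) / (174 × 828) = 1216573 / 144072 = 8.44420
The odds of colorectal cancer are about 8.44 times as high in the high intake group.

8.44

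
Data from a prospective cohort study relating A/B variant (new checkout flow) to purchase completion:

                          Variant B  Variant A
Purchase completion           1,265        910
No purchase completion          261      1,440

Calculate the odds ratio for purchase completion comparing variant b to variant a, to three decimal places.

Reading the table with exposure as columns: a = 1265 (Variant B, case), b = 261 (Variant B, non-case), c = 910 (Variant A, case), d = 1440.
OR = (a·d)/(b·c) = (1265 × 1440) / (261 × 910) = 1821600 / 237510 = 7.66957
The odds of purchase completion are about 7.67 times as high in the variant b group.

7.670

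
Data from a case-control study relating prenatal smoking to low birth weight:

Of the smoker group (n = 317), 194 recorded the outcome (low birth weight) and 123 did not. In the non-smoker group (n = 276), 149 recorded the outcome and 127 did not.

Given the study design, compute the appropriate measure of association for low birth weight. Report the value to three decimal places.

1.344

From the description: a = 194, b = 123, c = 149, d = 127.
This is a case-control study: participants were sampled on outcome status, so risks in the source population cannot be estimated directly — relative risk is not valid here. The odds ratio is the appropriate measure.
OR = (a·d)/(b·c) = (194 × 127) / (123 × 149) = 24638 / 18327 = 1.34436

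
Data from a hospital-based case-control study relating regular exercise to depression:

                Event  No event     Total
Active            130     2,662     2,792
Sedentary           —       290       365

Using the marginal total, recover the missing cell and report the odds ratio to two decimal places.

The missing cell is in the unexposed row: 365 − 290 = 75.
So a = 130, b = 2662, c = 75, d = 290.
OR = (a·d)/(b·c) = (130 × 290) / (2662 × 75) = 37700 / 199650 = 0.18883

0.19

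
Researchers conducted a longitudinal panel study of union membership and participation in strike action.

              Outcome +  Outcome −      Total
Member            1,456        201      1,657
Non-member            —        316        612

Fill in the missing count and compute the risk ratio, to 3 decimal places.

The missing cell is in the unexposed row: 612 − 316 = 296.
So a = 1456, b = 201, c = 296, d = 316.
RR = [a/(a+b)] / [c/(c+d)] = (1456/1657) / (296/612) = 0.87870/0.48366 = 1.81676

1.817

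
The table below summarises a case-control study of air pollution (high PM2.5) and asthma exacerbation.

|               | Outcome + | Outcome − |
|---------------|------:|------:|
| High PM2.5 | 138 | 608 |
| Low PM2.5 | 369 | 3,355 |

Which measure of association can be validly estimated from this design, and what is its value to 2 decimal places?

Cells: a = 138, b = 608, c = 369, d = 3355.
This is a case-control study: participants were sampled on outcome status, so risks in the source population cannot be estimated directly — relative risk is not valid here. The odds ratio is the appropriate measure.
OR = (a·d)/(b·c) = (138 × 3355) / (608 × 369) = 462990 / 224352 = 2.06368

2.06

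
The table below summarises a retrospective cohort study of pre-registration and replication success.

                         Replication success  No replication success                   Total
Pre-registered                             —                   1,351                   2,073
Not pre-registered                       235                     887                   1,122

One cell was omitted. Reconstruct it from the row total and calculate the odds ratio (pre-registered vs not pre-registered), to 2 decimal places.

The missing cell is in the exposed row: 2073 − 1351 = 722.
So a = 722, b = 1351, c = 235, d = 887.
OR = (a·d)/(b·c) = (722 × 887) / (1351 × 235) = 640414 / 317485 = 2.01715

2.02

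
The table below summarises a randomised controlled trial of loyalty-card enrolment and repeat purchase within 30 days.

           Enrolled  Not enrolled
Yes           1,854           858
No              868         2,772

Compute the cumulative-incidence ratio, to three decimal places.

2.882

Reading the table with exposure as columns: a = 1854 (Enrolled, case), b = 868 (Enrolled, non-case), c = 858 (Not enrolled, case), d = 2772.
Risk in exposed = 1854/2722 = 0.68112; risk in unexposed = 858/3630 = 0.23636.
RR = 0.68112 / 0.23636 = 2.88165
The risk among the exposed is 2.88 times that among the unexposed.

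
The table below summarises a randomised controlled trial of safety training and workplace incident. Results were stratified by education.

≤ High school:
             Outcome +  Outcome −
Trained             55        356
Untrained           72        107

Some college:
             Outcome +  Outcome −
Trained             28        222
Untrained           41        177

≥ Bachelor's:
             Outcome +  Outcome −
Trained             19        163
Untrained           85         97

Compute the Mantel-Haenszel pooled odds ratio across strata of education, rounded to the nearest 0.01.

OR_MH = Σ(aᵢdᵢ/nᵢ) / Σ(bᵢcᵢ/nᵢ), where nᵢ is the stratum total.
Stratum 1 (≤ High school): n = 590; a·d/n = 55·107/590 = 9.9746; b·c/n = 356·72/590 = 43.4441
Stratum 2 (Some college): n = 468; a·d/n = 28·177/468 = 10.5897; b·c/n = 222·41/468 = 19.4487
Stratum 3 (≥ Bachelor's): n = 364; a·d/n = 19·97/364 = 5.0632; b·c/n = 163·85/364 = 38.0632
OR_MH = (9.9746 + 10.5897 + 5.0632) / (43.4441 + 19.4487 + 38.0632) = 25.6275 / 100.9560 = 0.25385

0.25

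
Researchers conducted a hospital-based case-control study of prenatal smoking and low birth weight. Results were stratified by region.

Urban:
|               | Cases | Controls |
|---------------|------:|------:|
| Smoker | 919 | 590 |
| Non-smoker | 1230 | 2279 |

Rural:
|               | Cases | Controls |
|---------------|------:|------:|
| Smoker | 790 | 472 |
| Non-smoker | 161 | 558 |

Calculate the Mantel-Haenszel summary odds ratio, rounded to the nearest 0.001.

3.497

OR_MH = Σ(aᵢdᵢ/nᵢ) / Σ(bᵢcᵢ/nᵢ), where nᵢ is the stratum total.
Stratum 1 (Urban): n = 5018; a·d/n = 919·2279/5018 = 417.3776; b·c/n = 590·1230/5018 = 144.6194
Stratum 2 (Rural): n = 1981; a·d/n = 790·558/1981 = 222.5240; b·c/n = 472·161/1981 = 38.3604
OR_MH = (417.3776 + 222.5240) / (144.6194 + 38.3604) = 639.9016 / 182.9798 = 3.49712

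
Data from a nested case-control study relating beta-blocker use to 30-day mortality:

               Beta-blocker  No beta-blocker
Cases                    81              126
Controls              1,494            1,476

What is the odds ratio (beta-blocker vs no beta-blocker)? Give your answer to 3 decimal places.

0.635

Reading the table with exposure as columns: a = 81 (Beta-blocker, case), b = 1494 (Beta-blocker, non-case), c = 126 (No beta-blocker, case), d = 1476.
OR = (a·d)/(b·c) = (81 × 1476) / (1494 × 126) = 119556 / 188244 = 0.63511
Exposure is associated with lower odds of 30-day mortality (OR = 0.64 < 1).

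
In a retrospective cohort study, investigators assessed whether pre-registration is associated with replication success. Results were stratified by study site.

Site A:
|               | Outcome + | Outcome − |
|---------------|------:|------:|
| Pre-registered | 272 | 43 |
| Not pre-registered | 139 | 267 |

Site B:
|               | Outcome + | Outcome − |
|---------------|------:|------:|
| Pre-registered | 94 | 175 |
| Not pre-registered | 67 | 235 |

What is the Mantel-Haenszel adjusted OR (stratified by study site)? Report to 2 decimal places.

OR_MH = Σ(aᵢdᵢ/nᵢ) / Σ(bᵢcᵢ/nᵢ), where nᵢ is the stratum total.
Stratum 1 (Site A): n = 721; a·d/n = 272·267/721 = 100.7268; b·c/n = 43·139/721 = 8.2899
Stratum 2 (Site B): n = 571; a·d/n = 94·235/571 = 38.6865; b·c/n = 175·67/571 = 20.5342
OR_MH = (100.7268 + 38.6865) / (8.2899 + 20.5342) = 139.4133 / 28.8240 = 4.83670

4.84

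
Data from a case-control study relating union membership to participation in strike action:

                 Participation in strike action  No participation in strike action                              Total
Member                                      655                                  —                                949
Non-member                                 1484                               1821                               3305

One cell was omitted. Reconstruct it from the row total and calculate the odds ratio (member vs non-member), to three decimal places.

The missing cell is in the exposed row: 949 − 655 = 294.
So a = 655, b = 294, c = 1484, d = 1821.
OR = (a·d)/(b·c) = (655 × 1821) / (294 × 1484) = 1192755 / 436296 = 2.73382

2.734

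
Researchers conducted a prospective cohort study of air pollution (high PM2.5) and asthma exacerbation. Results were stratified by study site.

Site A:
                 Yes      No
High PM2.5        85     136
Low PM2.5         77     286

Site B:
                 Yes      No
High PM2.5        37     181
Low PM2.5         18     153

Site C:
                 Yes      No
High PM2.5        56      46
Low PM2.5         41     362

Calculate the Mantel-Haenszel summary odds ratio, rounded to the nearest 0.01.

OR_MH = Σ(aᵢdᵢ/nᵢ) / Σ(bᵢcᵢ/nᵢ), where nᵢ is the stratum total.
Stratum 1 (Site A): n = 584; a·d/n = 85·286/584 = 41.6267; b·c/n = 136·77/584 = 17.9315
Stratum 2 (Site B): n = 389; a·d/n = 37·153/389 = 14.5527; b·c/n = 181·18/389 = 8.3753
Stratum 3 (Site C): n = 505; a·d/n = 56·362/505 = 40.1426; b·c/n = 46·41/505 = 3.7347
OR_MH = (41.6267 + 14.5527 + 40.1426) / (17.9315 + 8.3753 + 3.7347) = 96.3220 / 30.0415 = 3.20630

3.21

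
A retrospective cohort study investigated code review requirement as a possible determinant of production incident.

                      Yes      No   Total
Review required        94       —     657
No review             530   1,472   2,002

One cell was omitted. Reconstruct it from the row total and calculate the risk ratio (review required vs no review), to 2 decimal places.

0.54

The missing cell is in the exposed row: 657 − 94 = 563.
So a = 94, b = 563, c = 530, d = 1472.
RR = [a/(a+b)] / [c/(c+d)] = (94/657) / (530/2002) = 0.14307/0.26474 = 0.54044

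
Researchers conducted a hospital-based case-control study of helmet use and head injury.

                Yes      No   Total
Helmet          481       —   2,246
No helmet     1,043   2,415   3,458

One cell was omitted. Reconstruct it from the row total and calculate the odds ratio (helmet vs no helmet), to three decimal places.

The missing cell is in the exposed row: 2246 − 481 = 1765.
So a = 481, b = 1765, c = 1043, d = 2415.
OR = (a·d)/(b·c) = (481 × 2415) / (1765 × 1043) = 1161615 / 1840895 = 0.63101

0.631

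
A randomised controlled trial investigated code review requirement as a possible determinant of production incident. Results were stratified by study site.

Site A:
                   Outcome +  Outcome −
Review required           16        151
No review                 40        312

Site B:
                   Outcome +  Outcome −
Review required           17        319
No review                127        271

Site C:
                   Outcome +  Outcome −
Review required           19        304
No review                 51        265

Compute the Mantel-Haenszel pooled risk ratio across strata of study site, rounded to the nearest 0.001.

0.304

RR_MH = Σ(aᵢ·n₀ᵢ/nᵢ) / Σ(cᵢ·n₁ᵢ/nᵢ), with n₁ᵢ = aᵢ+bᵢ (exposed), n₀ᵢ = cᵢ+dᵢ (unexposed), nᵢ = n₁ᵢ+n₀ᵢ.
Stratum 1 (Site A): n₁ = 167, n₀ = 352, n = 519; a·n₀/n = 16·352/519 = 10.8516; c·n₁/n = 40·167/519 = 12.8709
Stratum 2 (Site B): n₁ = 336, n₀ = 398, n = 734; a·n₀/n = 17·398/734 = 9.2180; c·n₁/n = 127·336/734 = 58.1362
Stratum 3 (Site C): n₁ = 323, n₀ = 316, n = 639; a·n₀/n = 19·316/639 = 9.3959; c·n₁/n = 51·323/639 = 25.7793
RR_MH = (10.8516 + 9.2180 + 9.3959) / (12.8709 + 58.1362 + 25.7793) = 29.4656 / 96.7865 = 0.30444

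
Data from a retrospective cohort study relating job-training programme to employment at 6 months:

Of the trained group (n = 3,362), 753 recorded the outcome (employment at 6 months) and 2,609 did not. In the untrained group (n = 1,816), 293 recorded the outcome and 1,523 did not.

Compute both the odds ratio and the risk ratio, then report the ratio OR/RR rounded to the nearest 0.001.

1.081

From the description: a = 753, b = 2609, c = 293, d = 1523.
OR = (753·1523)/(2609·293) = 1146819/764437 = 1.50021
Risk in exposed = 753/3362 = 0.22397; risk in unexposed = 293/1816 = 0.16134; RR = 1.38818
OR/RR = 1.50021 / 1.38818 = 1.08071
The outcome is not rare, so the OR lies further from 1 than the RR.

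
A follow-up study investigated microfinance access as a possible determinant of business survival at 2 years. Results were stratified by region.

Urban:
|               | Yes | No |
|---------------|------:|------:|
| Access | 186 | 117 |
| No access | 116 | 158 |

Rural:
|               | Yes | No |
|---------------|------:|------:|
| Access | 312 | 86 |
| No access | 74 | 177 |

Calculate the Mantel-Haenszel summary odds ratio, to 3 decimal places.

OR_MH = Σ(aᵢdᵢ/nᵢ) / Σ(bᵢcᵢ/nᵢ), where nᵢ is the stratum total.
Stratum 1 (Urban): n = 577; a·d/n = 186·158/577 = 50.9324; b·c/n = 117·116/577 = 23.5217
Stratum 2 (Rural): n = 649; a·d/n = 312·177/649 = 85.0909; b·c/n = 86·74/649 = 9.8059
OR_MH = (50.9324 + 85.0909) / (23.5217 + 9.8059) = 136.0233 / 33.3275 = 4.08141

4.081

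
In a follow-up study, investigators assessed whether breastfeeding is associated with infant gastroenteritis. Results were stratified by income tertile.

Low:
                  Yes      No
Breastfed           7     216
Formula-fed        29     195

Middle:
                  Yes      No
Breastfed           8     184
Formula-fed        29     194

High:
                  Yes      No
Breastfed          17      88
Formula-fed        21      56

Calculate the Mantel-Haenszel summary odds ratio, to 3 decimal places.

0.325

OR_MH = Σ(aᵢdᵢ/nᵢ) / Σ(bᵢcᵢ/nᵢ), where nᵢ is the stratum total.
Stratum 1 (Low): n = 447; a·d/n = 7·195/447 = 3.0537; b·c/n = 216·29/447 = 14.0134
Stratum 2 (Middle): n = 415; a·d/n = 8·194/415 = 3.7398; b·c/n = 184·29/415 = 12.8578
Stratum 3 (High): n = 182; a·d/n = 17·56/182 = 5.2308; b·c/n = 88·21/182 = 10.1538
OR_MH = (3.0537 + 3.7398 + 5.2308) / (14.0134 + 12.8578 + 10.1538) = 12.0242 / 37.0251 = 0.32476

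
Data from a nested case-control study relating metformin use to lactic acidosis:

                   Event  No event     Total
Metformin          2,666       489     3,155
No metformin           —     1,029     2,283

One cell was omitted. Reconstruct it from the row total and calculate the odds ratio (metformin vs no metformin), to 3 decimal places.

The missing cell is in the unexposed row: 2283 − 1029 = 1254.
So a = 2666, b = 489, c = 1254, d = 1029.
OR = (a·d)/(b·c) = (2666 × 1029) / (489 × 1254) = 2743314 / 613206 = 4.47372

4.474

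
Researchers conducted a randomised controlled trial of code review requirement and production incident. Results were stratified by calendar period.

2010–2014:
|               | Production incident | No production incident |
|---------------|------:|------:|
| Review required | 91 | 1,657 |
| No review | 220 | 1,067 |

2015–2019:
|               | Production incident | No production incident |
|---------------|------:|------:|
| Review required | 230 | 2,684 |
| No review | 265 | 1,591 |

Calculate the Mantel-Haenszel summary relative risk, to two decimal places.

RR_MH = Σ(aᵢ·n₀ᵢ/nᵢ) / Σ(cᵢ·n₁ᵢ/nᵢ), with n₁ᵢ = aᵢ+bᵢ (exposed), n₀ᵢ = cᵢ+dᵢ (unexposed), nᵢ = n₁ᵢ+n₀ᵢ.
Stratum 1 (2010–2014): n₁ = 1748, n₀ = 1287, n = 3035; a·n₀/n = 91·1287/3035 = 38.5888; c·n₁/n = 220·1748/3035 = 126.7084
Stratum 2 (2015–2019): n₁ = 2914, n₀ = 1856, n = 4770; a·n₀/n = 230·1856/4770 = 89.4927; c·n₁/n = 265·2914/4770 = 161.8889
RR_MH = (38.5888 + 89.4927) / (126.7084 + 161.8889) = 128.0815 / 288.5973 = 0.44381

0.44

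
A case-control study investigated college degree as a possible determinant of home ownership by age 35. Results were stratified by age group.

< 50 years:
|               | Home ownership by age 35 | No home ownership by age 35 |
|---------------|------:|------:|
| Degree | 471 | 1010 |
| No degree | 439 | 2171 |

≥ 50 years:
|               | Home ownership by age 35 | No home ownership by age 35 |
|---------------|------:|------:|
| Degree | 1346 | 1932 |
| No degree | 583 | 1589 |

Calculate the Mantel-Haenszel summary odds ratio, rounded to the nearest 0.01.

2.04

OR_MH = Σ(aᵢdᵢ/nᵢ) / Σ(bᵢcᵢ/nᵢ), where nᵢ is the stratum total.
Stratum 1 (< 50 years): n = 4091; a·d/n = 471·2171/4091 = 249.9489; b·c/n = 1010·439/4091 = 108.3818
Stratum 2 (≥ 50 years): n = 5450; a·d/n = 1346·1589/5450 = 392.4393; b·c/n = 1932·583/5450 = 206.6708
OR_MH = (249.9489 + 392.4393) / (108.3818 + 206.6708) = 642.3882 / 315.0526 = 2.03899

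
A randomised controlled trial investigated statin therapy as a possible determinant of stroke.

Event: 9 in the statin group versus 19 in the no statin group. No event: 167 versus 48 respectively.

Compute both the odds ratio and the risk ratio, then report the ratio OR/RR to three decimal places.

From the description: a = 9, b = 167, c = 19, d = 48.
OR = (9·48)/(167·19) = 432/3173 = 0.13615
Risk in exposed = 9/176 = 0.05114; risk in unexposed = 19/67 = 0.28358; RR = 0.18032
OR/RR = 0.13615 / 0.18032 = 0.75503
The outcome is not rare, so the OR lies further from 1 than the RR.

0.755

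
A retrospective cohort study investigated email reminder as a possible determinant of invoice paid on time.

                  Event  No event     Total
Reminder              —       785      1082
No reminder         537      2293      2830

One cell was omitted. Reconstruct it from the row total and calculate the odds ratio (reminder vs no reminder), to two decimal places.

1.62

The missing cell is in the exposed row: 1082 − 785 = 297.
So a = 297, b = 785, c = 537, d = 2293.
OR = (a·d)/(b·c) = (297 × 2293) / (785 × 537) = 681021 / 421545 = 1.61554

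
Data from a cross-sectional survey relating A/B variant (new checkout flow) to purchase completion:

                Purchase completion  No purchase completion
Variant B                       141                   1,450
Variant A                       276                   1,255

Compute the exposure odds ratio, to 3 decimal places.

Cells: a = 141, b = 1450, c = 276, d = 1255.
OR = (a·d)/(b·c) = (141 × 1255) / (1450 × 276) = 176955 / 400200 = 0.44217
Exposure is associated with lower odds of purchase completion (OR = 0.44 < 1).

0.442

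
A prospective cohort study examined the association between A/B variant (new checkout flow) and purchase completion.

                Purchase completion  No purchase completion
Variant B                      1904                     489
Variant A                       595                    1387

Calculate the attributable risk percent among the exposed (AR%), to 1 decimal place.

62.3

Cells: a = 1904, b = 489, c = 595, d = 1387.
Risk in exposed = 1904/2393 = 0.79565; risk in unexposed = 595/1982 = 0.30020.
RR = 0.79565/0.30020 = 2.65040
AR% = (RR − 1)/RR × 100 = (2.65040 − 1)/2.65040 × 100 = 62.2698%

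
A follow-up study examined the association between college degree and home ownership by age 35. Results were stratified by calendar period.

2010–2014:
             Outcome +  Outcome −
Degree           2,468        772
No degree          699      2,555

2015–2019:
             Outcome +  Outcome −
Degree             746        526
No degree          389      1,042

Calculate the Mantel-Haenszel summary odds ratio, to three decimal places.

OR_MH = Σ(aᵢdᵢ/nᵢ) / Σ(bᵢcᵢ/nᵢ), where nᵢ is the stratum total.
Stratum 1 (2010–2014): n = 6494; a·d/n = 2468·2555/6494 = 971.0102; b·c/n = 772·699/6494 = 83.0964
Stratum 2 (2015–2019): n = 2703; a·d/n = 746·1042/2703 = 287.5812; b·c/n = 526·389/2703 = 75.6989
OR_MH = (971.0102 + 287.5812) / (83.0964 + 75.6989) = 1258.5914 / 158.7952 = 7.92588

7.926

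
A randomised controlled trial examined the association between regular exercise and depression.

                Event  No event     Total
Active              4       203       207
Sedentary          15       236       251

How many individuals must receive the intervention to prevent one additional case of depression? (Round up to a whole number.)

Risk in treated group = 4/207 = 0.01932; risk in control = 15/251 = 0.05976.
Absolute risk reduction = 0.05976 − 0.01932 = 0.04044
NNT = 1 / ARR = 1 / 0.04044 = 24.730 → round up → 25

25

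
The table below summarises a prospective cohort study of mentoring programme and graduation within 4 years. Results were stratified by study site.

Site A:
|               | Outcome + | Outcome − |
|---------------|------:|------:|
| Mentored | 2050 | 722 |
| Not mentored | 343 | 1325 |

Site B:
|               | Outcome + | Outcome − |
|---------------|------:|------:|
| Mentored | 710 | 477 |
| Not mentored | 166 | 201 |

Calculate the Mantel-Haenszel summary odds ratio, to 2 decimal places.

OR_MH = Σ(aᵢdᵢ/nᵢ) / Σ(bᵢcᵢ/nᵢ), where nᵢ is the stratum total.
Stratum 1 (Site A): n = 4440; a·d/n = 2050·1325/4440 = 611.7680; b·c/n = 722·343/4440 = 55.7761
Stratum 2 (Site B): n = 1554; a·d/n = 710·201/1554 = 91.8340; b·c/n = 477·166/1554 = 50.9537
OR_MH = (611.7680 + 91.8340) / (55.7761 + 50.9537) = 703.6020 / 106.7298 = 6.59237

6.59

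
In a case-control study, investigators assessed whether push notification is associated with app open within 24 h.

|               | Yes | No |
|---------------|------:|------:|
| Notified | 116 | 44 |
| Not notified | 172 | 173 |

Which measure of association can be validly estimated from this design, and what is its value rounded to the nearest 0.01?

Cells: a = 116, b = 44, c = 172, d = 173.
This is a case-control study: participants were sampled on outcome status, so risks in the source population cannot be estimated directly — relative risk is not valid here. The odds ratio is the appropriate measure.
OR = (a·d)/(b·c) = (116 × 173) / (44 × 172) = 20068 / 7568 = 2.65169

2.65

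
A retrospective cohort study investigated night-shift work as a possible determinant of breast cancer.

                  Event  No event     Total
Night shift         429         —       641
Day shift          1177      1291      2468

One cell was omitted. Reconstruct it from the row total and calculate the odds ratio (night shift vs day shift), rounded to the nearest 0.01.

2.22

The missing cell is in the exposed row: 641 − 429 = 212.
So a = 429, b = 212, c = 1177, d = 1291.
OR = (a·d)/(b·c) = (429 × 1291) / (212 × 1177) = 553839 / 249524 = 2.21958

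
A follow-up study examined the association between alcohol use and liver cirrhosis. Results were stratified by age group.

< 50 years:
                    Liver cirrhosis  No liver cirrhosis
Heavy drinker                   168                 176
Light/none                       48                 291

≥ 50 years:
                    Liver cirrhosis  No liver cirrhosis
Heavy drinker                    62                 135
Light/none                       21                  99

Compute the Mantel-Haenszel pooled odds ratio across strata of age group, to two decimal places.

OR_MH = Σ(aᵢdᵢ/nᵢ) / Σ(bᵢcᵢ/nᵢ), where nᵢ is the stratum total.
Stratum 1 (< 50 years): n = 683; a·d/n = 168·291/683 = 71.5783; b·c/n = 176·48/683 = 12.3690
Stratum 2 (≥ 50 years): n = 317; a·d/n = 62·99/317 = 19.3628; b·c/n = 135·21/317 = 8.9432
OR_MH = (71.5783 + 19.3628) / (12.3690 + 8.9432) = 90.9411 / 21.3122 = 4.26710

4.27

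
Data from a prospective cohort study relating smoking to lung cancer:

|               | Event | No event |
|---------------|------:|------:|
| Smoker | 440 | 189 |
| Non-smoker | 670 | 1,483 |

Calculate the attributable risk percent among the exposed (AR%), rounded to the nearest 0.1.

55.5

Cells: a = 440, b = 189, c = 670, d = 1483.
Risk in exposed = 440/629 = 0.69952; risk in unexposed = 670/2153 = 0.31119.
RR = 0.69952/0.31119 = 2.24787
AR% = (RR − 1)/RR × 100 = (2.24787 − 1)/2.24787 × 100 = 55.5134%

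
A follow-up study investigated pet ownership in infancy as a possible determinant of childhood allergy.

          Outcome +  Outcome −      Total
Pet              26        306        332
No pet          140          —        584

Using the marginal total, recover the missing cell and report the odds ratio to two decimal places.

The missing cell is in the unexposed row: 584 − 140 = 444.
So a = 26, b = 306, c = 140, d = 444.
OR = (a·d)/(b·c) = (26 × 444) / (306 × 140) = 11544 / 42840 = 0.26947

0.27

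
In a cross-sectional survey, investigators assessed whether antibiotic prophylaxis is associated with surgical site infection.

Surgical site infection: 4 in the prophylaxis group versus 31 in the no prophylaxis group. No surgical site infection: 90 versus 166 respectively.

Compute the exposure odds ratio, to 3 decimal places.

From the description: a = 4, b = 90, c = 31, d = 166.
OR = (a·d)/(b·c) = (4 × 166) / (90 × 31) = 664 / 2790 = 0.23799
Exposure is associated with lower odds of surgical site infection (OR = 0.24 < 1).

0.238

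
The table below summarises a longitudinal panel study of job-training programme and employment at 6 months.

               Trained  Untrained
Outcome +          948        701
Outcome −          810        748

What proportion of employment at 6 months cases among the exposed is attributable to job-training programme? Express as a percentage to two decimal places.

Reading the table with exposure as columns: a = 948 (Trained, case), b = 810 (Trained, non-case), c = 701 (Untrained, case), d = 748.
Risk in exposed = 948/1758 = 0.53925; risk in unexposed = 701/1449 = 0.48378.
RR = 0.53925/0.48378 = 1.11465
AR% = (RR − 1)/RR × 100 = (1.11465 − 1)/1.11465 × 100 = 10.2860%

10.29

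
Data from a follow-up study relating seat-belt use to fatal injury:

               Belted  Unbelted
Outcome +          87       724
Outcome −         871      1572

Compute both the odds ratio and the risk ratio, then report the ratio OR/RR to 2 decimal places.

0.75

Reading the table with exposure as columns: a = 87 (Belted, case), b = 871 (Belted, non-case), c = 724 (Unbelted, case), d = 1572.
OR = (87·1572)/(871·724) = 136764/630604 = 0.21688
Risk in exposed = 87/958 = 0.09081; risk in unexposed = 724/2296 = 0.31533; RR = 0.28800
OR/RR = 0.21688 / 0.28800 = 0.75306
The outcome is not rare, so the OR lies further from 1 than the RR.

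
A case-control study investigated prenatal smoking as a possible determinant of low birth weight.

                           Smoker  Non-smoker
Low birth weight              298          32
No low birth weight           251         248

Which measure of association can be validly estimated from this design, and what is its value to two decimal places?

Reading the table with exposure as columns: a = 298 (Smoker, case), b = 251 (Smoker, non-case), c = 32 (Non-smoker, case), d = 248.
This is a case-control study: participants were sampled on outcome status, so risks in the source population cannot be estimated directly — relative risk is not valid here. The odds ratio is the appropriate measure.
OR = (a·d)/(b·c) = (298 × 248) / (251 × 32) = 73904 / 8032 = 9.20120

9.20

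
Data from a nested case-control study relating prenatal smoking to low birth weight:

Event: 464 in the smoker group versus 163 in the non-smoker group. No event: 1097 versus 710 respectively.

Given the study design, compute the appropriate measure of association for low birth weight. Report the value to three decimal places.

From the description: a = 464, b = 1097, c = 163, d = 710.
This is a nested case-control study: participants were sampled on outcome status, so risks in the source population cannot be estimated directly — relative risk is not valid here. The odds ratio is the appropriate measure.
OR = (a·d)/(b·c) = (464 × 710) / (1097 × 163) = 329440 / 178811 = 1.84239

1.842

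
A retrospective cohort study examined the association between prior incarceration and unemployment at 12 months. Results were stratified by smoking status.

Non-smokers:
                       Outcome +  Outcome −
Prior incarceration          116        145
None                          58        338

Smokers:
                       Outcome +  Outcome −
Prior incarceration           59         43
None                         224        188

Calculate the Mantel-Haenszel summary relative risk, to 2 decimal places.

RR_MH = Σ(aᵢ·n₀ᵢ/nᵢ) / Σ(cᵢ·n₁ᵢ/nᵢ), with n₁ᵢ = aᵢ+bᵢ (exposed), n₀ᵢ = cᵢ+dᵢ (unexposed), nᵢ = n₁ᵢ+n₀ᵢ.
Stratum 1 (Non-smokers): n₁ = 261, n₀ = 396, n = 657; a·n₀/n = 116·396/657 = 69.9178; c·n₁/n = 58·261/657 = 23.0411
Stratum 2 (Smokers): n₁ = 102, n₀ = 412, n = 514; a·n₀/n = 59·412/514 = 47.2918; c·n₁/n = 224·102/514 = 44.4514
RR_MH = (69.9178 + 47.2918) / (23.0411 + 44.4514) = 117.2096 / 67.4925 = 1.73663

1.74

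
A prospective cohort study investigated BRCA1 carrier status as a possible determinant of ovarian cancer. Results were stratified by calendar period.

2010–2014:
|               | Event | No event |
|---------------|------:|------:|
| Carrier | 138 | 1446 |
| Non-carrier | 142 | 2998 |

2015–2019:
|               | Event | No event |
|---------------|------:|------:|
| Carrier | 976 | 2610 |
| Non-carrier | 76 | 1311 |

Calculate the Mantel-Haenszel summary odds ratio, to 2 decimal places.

OR_MH = Σ(aᵢdᵢ/nᵢ) / Σ(bᵢcᵢ/nᵢ), where nᵢ is the stratum total.
Stratum 1 (2010–2014): n = 4724; a·d/n = 138·2998/4724 = 87.5792; b·c/n = 1446·142/4724 = 43.4657
Stratum 2 (2015–2019): n = 4973; a·d/n = 976·1311/4973 = 257.2966; b·c/n = 2610·76/4973 = 39.8874
OR_MH = (87.5792 + 257.2966) / (43.4657 + 39.8874) = 344.8758 / 83.3531 = 4.13753

4.14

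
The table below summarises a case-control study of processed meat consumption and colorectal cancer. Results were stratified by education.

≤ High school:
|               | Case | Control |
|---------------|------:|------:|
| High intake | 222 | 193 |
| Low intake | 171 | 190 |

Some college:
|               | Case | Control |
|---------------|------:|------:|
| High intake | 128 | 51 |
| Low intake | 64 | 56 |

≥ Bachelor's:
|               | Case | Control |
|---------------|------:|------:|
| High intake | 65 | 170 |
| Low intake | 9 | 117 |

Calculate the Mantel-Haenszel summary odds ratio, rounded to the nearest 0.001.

OR_MH = Σ(aᵢdᵢ/nᵢ) / Σ(bᵢcᵢ/nᵢ), where nᵢ is the stratum total.
Stratum 1 (≤ High school): n = 776; a·d/n = 222·190/776 = 54.3557; b·c/n = 193·171/776 = 42.5296
Stratum 2 (Some college): n = 299; a·d/n = 128·56/299 = 23.9732; b·c/n = 51·64/299 = 10.9164
Stratum 3 (≥ Bachelor's): n = 361; a·d/n = 65·117/361 = 21.0665; b·c/n = 170·9/361 = 4.2382
OR_MH = (54.3557 + 23.9732 + 21.0665) / (42.5296 + 10.9164 + 4.2382) = 99.3954 / 57.6843 = 1.72309

1.723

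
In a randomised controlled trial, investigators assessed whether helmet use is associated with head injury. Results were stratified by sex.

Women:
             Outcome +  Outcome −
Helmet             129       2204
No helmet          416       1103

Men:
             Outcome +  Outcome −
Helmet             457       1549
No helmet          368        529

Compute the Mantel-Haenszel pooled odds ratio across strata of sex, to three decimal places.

OR_MH = Σ(aᵢdᵢ/nᵢ) / Σ(bᵢcᵢ/nᵢ), where nᵢ is the stratum total.
Stratum 1 (Women): n = 3852; a·d/n = 129·1103/3852 = 36.9385; b·c/n = 2204·416/3852 = 238.0228
Stratum 2 (Men): n = 2903; a·d/n = 457·529/2903 = 83.2770; b·c/n = 1549·368/2903 = 196.3596
OR_MH = (36.9385 + 83.2770) / (238.0228 + 196.3596) = 120.2154 / 434.3825 = 0.27675

0.277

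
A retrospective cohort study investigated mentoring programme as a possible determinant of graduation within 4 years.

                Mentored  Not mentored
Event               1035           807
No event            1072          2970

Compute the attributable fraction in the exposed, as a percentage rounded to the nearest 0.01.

Reading the table with exposure as columns: a = 1035 (Mentored, case), b = 1072 (Mentored, non-case), c = 807 (Not mentored, case), d = 2970.
Risk in exposed = 1035/2107 = 0.49122; risk in unexposed = 807/3777 = 0.21366.
RR = 0.49122/0.21366 = 2.29905
AR% = (RR − 1)/RR × 100 = (2.29905 − 1)/2.29905 × 100 = 56.5039%

56.50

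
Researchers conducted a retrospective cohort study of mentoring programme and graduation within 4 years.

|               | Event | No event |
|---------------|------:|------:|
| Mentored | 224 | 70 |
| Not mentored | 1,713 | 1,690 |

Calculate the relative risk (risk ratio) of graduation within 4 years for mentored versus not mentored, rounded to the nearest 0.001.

Cells: a = 224, b = 70, c = 1713, d = 1690.
Risk in exposed = 224/294 = 0.76190; risk in unexposed = 1713/3403 = 0.50338.
RR = 0.76190 / 0.50338 = 1.51358
The risk among the exposed is 1.51 times that among the unexposed.

1.514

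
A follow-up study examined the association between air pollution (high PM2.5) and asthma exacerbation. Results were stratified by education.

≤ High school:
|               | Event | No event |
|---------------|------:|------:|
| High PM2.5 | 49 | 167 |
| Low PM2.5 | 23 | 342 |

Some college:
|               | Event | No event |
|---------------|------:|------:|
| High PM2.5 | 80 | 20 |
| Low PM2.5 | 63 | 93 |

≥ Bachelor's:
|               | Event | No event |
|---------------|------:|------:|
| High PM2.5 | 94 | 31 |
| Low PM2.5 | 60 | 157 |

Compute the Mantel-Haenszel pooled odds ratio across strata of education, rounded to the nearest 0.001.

OR_MH = Σ(aᵢdᵢ/nᵢ) / Σ(bᵢcᵢ/nᵢ), where nᵢ is the stratum total.
Stratum 1 (≤ High school): n = 581; a·d/n = 49·342/581 = 28.8434; b·c/n = 167·23/581 = 6.6110
Stratum 2 (Some college): n = 256; a·d/n = 80·93/256 = 29.0625; b·c/n = 20·63/256 = 4.9219
Stratum 3 (≥ Bachelor's): n = 342; a·d/n = 94·157/342 = 43.1520; b·c/n = 31·60/342 = 5.4386
OR_MH = (28.8434 + 29.0625 + 43.1520) / (6.6110 + 4.9219 + 5.4386) = 101.0579 / 16.9715 = 5.95457

5.955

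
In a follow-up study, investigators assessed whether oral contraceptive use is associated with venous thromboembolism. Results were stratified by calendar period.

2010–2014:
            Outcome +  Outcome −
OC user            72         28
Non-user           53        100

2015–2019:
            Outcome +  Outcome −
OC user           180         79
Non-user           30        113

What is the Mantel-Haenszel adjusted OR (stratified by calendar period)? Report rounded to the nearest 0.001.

6.722

OR_MH = Σ(aᵢdᵢ/nᵢ) / Σ(bᵢcᵢ/nᵢ), where nᵢ is the stratum total.
Stratum 1 (2010–2014): n = 253; a·d/n = 72·100/253 = 28.4585; b·c/n = 28·53/253 = 5.8656
Stratum 2 (2015–2019): n = 402; a·d/n = 180·113/402 = 50.5970; b·c/n = 79·30/402 = 5.8955
OR_MH = (28.4585 + 50.5970) / (5.8656 + 5.8955) = 79.0555 / 11.7611 = 6.72176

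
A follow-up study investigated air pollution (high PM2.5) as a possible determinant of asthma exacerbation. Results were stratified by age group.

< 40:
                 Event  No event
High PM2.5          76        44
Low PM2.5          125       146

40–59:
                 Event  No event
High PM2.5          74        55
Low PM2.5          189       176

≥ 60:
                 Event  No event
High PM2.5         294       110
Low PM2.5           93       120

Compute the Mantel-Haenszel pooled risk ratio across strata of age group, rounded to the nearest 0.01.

1.41

RR_MH = Σ(aᵢ·n₀ᵢ/nᵢ) / Σ(cᵢ·n₁ᵢ/nᵢ), with n₁ᵢ = aᵢ+bᵢ (exposed), n₀ᵢ = cᵢ+dᵢ (unexposed), nᵢ = n₁ᵢ+n₀ᵢ.
Stratum 1 (< 40): n₁ = 120, n₀ = 271, n = 391; a·n₀/n = 76·271/391 = 52.6752; c·n₁/n = 125·120/391 = 38.3632
Stratum 2 (40–59): n₁ = 129, n₀ = 365, n = 494; a·n₀/n = 74·365/494 = 54.6761; c·n₁/n = 189·129/494 = 49.3543
Stratum 3 (≥ 60): n₁ = 404, n₀ = 213, n = 617; a·n₀/n = 294·213/617 = 101.4943; c·n₁/n = 93·404/617 = 60.8947
RR_MH = (52.6752 + 54.6761 + 101.4943) / (38.3632 + 49.3543 + 60.8947) = 208.8456 / 148.6121 = 1.40531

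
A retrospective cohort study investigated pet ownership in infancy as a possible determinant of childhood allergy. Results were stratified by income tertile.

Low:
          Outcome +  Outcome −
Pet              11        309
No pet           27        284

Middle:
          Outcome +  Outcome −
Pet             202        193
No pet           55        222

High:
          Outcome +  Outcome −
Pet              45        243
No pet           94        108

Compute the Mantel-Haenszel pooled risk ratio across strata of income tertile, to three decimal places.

1.059

RR_MH = Σ(aᵢ·n₀ᵢ/nᵢ) / Σ(cᵢ·n₁ᵢ/nᵢ), with n₁ᵢ = aᵢ+bᵢ (exposed), n₀ᵢ = cᵢ+dᵢ (unexposed), nᵢ = n₁ᵢ+n₀ᵢ.
Stratum 1 (Low): n₁ = 320, n₀ = 311, n = 631; a·n₀/n = 11·311/631 = 5.4216; c·n₁/n = 27·320/631 = 13.6926
Stratum 2 (Middle): n₁ = 395, n₀ = 277, n = 672; a·n₀/n = 202·277/672 = 83.2649; c·n₁/n = 55·395/672 = 32.3289
Stratum 3 (High): n₁ = 288, n₀ = 202, n = 490; a·n₀/n = 45·202/490 = 18.5510; c·n₁/n = 94·288/490 = 55.2490
RR_MH = (5.4216 + 83.2649 + 18.5510) / (13.6926 + 32.3289 + 55.2490) = 107.2375 / 101.2704 = 1.05892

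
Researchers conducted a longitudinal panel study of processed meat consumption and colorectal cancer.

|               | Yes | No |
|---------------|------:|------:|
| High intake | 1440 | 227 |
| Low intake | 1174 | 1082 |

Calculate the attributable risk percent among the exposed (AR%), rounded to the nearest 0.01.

39.76

Cells: a = 1440, b = 227, c = 1174, d = 1082.
Risk in exposed = 1440/1667 = 0.86383; risk in unexposed = 1174/2256 = 0.52039.
RR = 0.86383/0.52039 = 1.65996
AR% = (RR − 1)/RR × 100 = (1.65996 − 1)/1.65996 × 100 = 39.7576%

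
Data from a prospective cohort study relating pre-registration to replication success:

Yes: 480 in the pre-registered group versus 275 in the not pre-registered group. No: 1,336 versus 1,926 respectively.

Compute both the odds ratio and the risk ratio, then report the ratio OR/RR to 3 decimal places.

From the description: a = 480, b = 1336, c = 275, d = 1926.
OR = (480·1926)/(1336·275) = 924480/367400 = 2.51628
Risk in exposed = 480/1816 = 0.26432; risk in unexposed = 275/2201 = 0.12494; RR = 2.11550
OR/RR = 2.51628 / 2.11550 = 1.18945
The outcome is not rare, so the OR lies further from 1 than the RR.

1.189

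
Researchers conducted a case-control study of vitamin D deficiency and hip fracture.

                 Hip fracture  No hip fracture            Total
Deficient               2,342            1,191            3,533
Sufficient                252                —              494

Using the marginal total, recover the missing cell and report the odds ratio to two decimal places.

1.89

The missing cell is in the unexposed row: 494 − 252 = 242.
So a = 2342, b = 1191, c = 252, d = 242.
OR = (a·d)/(b·c) = (2342 × 242) / (1191 × 252) = 566764 / 300132 = 1.88838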